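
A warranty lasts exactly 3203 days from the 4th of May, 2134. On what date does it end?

+365 (one year) → May 4, 2135 (2838 left).
+366 (one year; includes Feb 29, 2136) → May 4, 2136 (2472 left).
+365 (one year) → May 4, 2137 (2107 left).
+365 (one year) → May 4, 2138 (1742 left).
+365 (one year) → May 4, 2139 (1377 left).
+366 (one year; includes Feb 29, 2140) → May 4, 2140 (1011 left).
+365 (one year) → May 4, 2141 (646 left).
+365 (one year) → May 4, 2142 (281 left).
May has 31 days: +28 → Jun 1, 2142 (253 left).
Jun has 30 days: +30 → Jul 1, 2142 (223 left).
Jul has 31 days: +31 → Aug 1, 2142 (192 left).
Aug has 31 days: +31 → Sep 1, 2142 (161 left).
Sep has 30 days: +30 → Oct 1, 2142 (131 left).
Oct has 31 days: +31 → Nov 1, 2142 (100 left).
Nov has 30 days: +30 → Dec 1, 2142 (70 left).
Dec has 31 days: +31 → Jan 1, 2143 (39 left).
Jan has 31 days: +31 → Feb 1, 2143 (8 left).
+8 → Feb 9, 2143.

February 9, 2143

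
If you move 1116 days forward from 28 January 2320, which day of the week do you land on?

Saturday

First find the weekday of Jan 28, 2320. Doomsday rule: the anchor day for the 2300s is Wednesday. For year 20: 20÷12 = 1 r 8, and 8÷4 = 2, so 1+8+2 = 11.
Wednesday + 11 ≡ Sunday — that's 2320's doomsday.
In January the doomsday date is Jan 4 (2320 is a leap year (divisible by 4)).
Jan 28 is 24 days after Jan 4; 24 mod 7 = 3, so Sunday + 3 = Wednesday.
1116 mod 7 = 3, so 1116 days after a Wednesday is Wednesday + 3 = Saturday.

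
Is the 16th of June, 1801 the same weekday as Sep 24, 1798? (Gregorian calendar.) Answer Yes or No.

From Sep 24, 1798 to Jun 16, 1801 is 995 days.
995 mod 7 = 1, so they are different weekdays.
(Sep 24, 1798 is a Monday; Jun 16, 1801 is a Tuesday.)

No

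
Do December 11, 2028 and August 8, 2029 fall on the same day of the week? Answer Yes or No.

No

From Dec 11, 2028 to Aug 8, 2029 is 240 days.
240 mod 7 = 2, so they are different weekdays.
(Dec 11, 2028 is a Monday; Aug 8, 2029 is a Wednesday.)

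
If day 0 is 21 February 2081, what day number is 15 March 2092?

4040

Feb 21, 2081 → Feb 21, 2082: 365 days.
Feb 21, 2082 → Feb 21, 2083: 365 days.
Feb 21, 2083 → Feb 21, 2084: 365 days.
Feb 21, 2084 → Feb 21, 2085: 366 days (Feb 29, 2084 is in that span).
Feb 21, 2085 → Feb 21, 2086: 365 days.
Feb 21, 2086 → Feb 21, 2087: 365 days.
Feb 21, 2087 → Feb 21, 2088: 365 days.
Feb 21, 2088 → Feb 21, 2089: 366 days (Feb 29, 2088 is in that span).
Feb 21, 2089 → Feb 21, 2090: 365 days.
Feb 21, 2090 → Feb 21, 2091: 365 days.
Feb 21, 2091 → Mar 21, 2091: 28 days (February has 28).
Mar 21, 2091 → Apr 21, 2091: 31 days (March has 31).
Apr 21, 2091 → May 21, 2091: 30 days (April has 30).
May 21, 2091 → Jun 21, 2091: 31 days (May has 31).
Jun 21, 2091 → Jul 21, 2091: 30 days (June has 30).
Jul 21, 2091 → Aug 21, 2091: 31 days (July has 31).
Aug 21, 2091 → Sep 21, 2091: 31 days (August has 31).
Sep 21, 2091 → Oct 21, 2091: 30 days (September has 30).
Oct 21, 2091 → Nov 21, 2091: 31 days (October has 31).
Nov 21, 2091 → Dec 21, 2091: 30 days (November has 30).
Dec 21, 2091 → Jan 21, 2092: 31 days (December has 31).
Jan 21, 2092 → Feb 21, 2092: 31 days (January has 31).
Feb 21, 2092 → Mar 15, 2092: 23 days.
Total: 4040 days.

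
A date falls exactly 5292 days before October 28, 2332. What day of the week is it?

Friday

First find the weekday of Oct 28, 2332. Doomsday rule: the anchor day for the 2300s is Wednesday. For year 32: 32÷12 = 2 r 8, and 8÷4 = 2, so 2+8+2 = 12.
Wednesday + 12 ≡ Monday — that's 2332's doomsday.
In October the doomsday date is Oct 10.
Oct 28 is 18 days after Oct 10; 18 mod 7 = 4, so Monday + 4 = Friday.
5292 mod 7 = 0, so 5292 days before a Friday is Friday − 0 = Friday.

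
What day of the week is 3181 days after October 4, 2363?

Oct 4, 2363 is a Friday.
3181 mod 7 = 3, so 3181 days after a Friday is Friday + 3 = Monday.

Monday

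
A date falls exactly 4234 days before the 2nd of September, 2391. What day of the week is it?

Tuesday

First find the weekday of Sep 2, 2391. Doomsday rule: the anchor day for the 2300s is Wednesday. For year 91: 91÷12 = 7 r 7, and 7÷4 = 1, so 7+7+1 = 15.
Wednesday + 15 ≡ Thursday — that's 2391's doomsday.
In September the doomsday date is Sep 5.
Sep 2 is 3 days before Sep 5; 3 mod 7 = 3, so Thursday − 3 = Monday.
4234 mod 7 = 6, so 4234 days before a Monday is Monday − 6 = Tuesday.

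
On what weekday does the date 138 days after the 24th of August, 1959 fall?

Saturday

Aug 24, 1959 is a Monday.
138 mod 7 = 5, so 138 days after a Monday is Monday + 5 = Saturday.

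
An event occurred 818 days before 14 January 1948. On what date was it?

−365 (one year) → Jan 14, 1947 (453 left).
−365 (one year) → Jan 14, 1946 (88 left).
−14 → Dec 31, 1945 (end of Dec, 31 days; 74 left).
−31 → Nov 30, 1945 (end of Nov, 30 days; 43 left).
−30 → Oct 31, 1945 (end of Oct, 31 days; 13 left).
−13 → Oct 18, 1945.

October 18, 1945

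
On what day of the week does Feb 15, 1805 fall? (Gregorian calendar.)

Doomsday rule: the anchor day for the 1800s is Friday. For year 05: 5÷12 = 0 r 5, and 5÷4 = 1, so 0+5+1 = 6.
Friday + 6 ≡ Thursday — that's 1805's doomsday.
In February the doomsday date is Feb 28 (1805 is not a leap year).
Feb 15 is 13 days before Feb 28; 13 mod 7 = 6, so Thursday − 6 = Friday.

Friday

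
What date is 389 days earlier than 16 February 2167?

January 23, 2166

−16 → Jan 31, 2167 (end of Jan, 31 days; 373 left).
−31 → Dec 31, 2166 (end of Dec, 31 days; 342 left).
−31 → Nov 30, 2166 (end of Nov, 30 days; 311 left).
−30 → Oct 31, 2166 (end of Oct, 31 days; 281 left).
−31 → Sep 30, 2166 (end of Sep, 30 days; 250 left).
−30 → Aug 31, 2166 (end of Aug, 31 days; 220 left).
−31 → Jul 31, 2166 (end of Jul, 31 days; 189 left).
−31 → Jun 30, 2166 (end of Jun, 30 days; 158 left).
−30 → May 31, 2166 (end of May, 31 days; 128 left).
−31 → Apr 30, 2166 (end of Apr, 30 days; 97 left).
−30 → Mar 31, 2166 (end of Mar, 31 days; 67 left).
−31 → Feb 28, 2166 (end of Feb, 28 days; 36 left).
−28 → Jan 31, 2166 (end of Jan, 31 days; 8 left).
−8 → Jan 23, 2166.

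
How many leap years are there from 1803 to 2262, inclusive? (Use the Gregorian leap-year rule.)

Multiples of 4 in [1803,2262]: 115.
Of those, multiples of 100: 4 (not leap unless ÷400).
Multiples of 400: 1.
Leap years = 115 − 4 + 1 = 112.

112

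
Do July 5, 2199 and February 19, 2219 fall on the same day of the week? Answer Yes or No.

Yes

From Jul 5, 2199 to Feb 19, 2219 is 7168 days.
7168 mod 7 = 0, so they are the same weekday.
(Jul 5, 2199 is a Friday; Feb 19, 2219 is a Friday.)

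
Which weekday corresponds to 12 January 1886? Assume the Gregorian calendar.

Tuesday

Doomsday rule: the anchor day for the 1800s is Friday. For year 86: 86÷12 = 7 r 2, and 2÷4 = 0, so 7+2+0 = 9.
Friday + 9 ≡ Sunday — that's 1886's doomsday.
In January the doomsday date is Jan 3 (1886 is not a leap year).
Jan 12 is 9 days after Jan 3; 9 mod 7 = 2, so Sunday + 2 = Tuesday.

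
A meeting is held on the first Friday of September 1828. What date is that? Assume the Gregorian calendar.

September 5, 1828

September 1, 1828 is a Monday.
The first Friday is therefore September 5 (4 days later).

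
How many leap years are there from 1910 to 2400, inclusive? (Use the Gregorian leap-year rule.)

Multiples of 4 in [1910,2400]: 123.
Of those, multiples of 100: 5 (not leap unless ÷400).
Multiples of 400: 2.
Leap years = 123 − 5 + 2 = 120.

120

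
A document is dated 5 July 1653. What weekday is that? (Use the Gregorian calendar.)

Saturday

Doomsday rule: the anchor day for the 1600s is Tuesday. For year 53: 53÷12 = 4 r 5, and 5÷4 = 1, so 4+5+1 = 10.
Tuesday + 10 ≡ Friday — that's 1653's doomsday.
In July the doomsday date is Jul 11.
Jul 5 is 6 days before Jul 11; 6 mod 7 = 6, so Friday − 6 = Saturday.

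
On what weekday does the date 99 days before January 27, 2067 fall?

Wednesday

First find the weekday of Jan 27, 2067. Doomsday rule: the anchor day for the 2000s is Tuesday. For year 67: 67÷12 = 5 r 7, and 7÷4 = 1, so 5+7+1 = 13.
Tuesday + 13 ≡ Monday — that's 2067's doomsday.
In January the doomsday date is Jan 3 (2067 is not a leap year).
Jan 27 is 24 days after Jan 3; 24 mod 7 = 3, so Monday + 3 = Thursday.
99 mod 7 = 1, so 99 days before a Thursday is Thursday − 1 = Wednesday.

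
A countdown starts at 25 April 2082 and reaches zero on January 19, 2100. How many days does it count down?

6478

Apr 25, 2082 → Apr 25, 2083: 365 days.
Apr 25, 2083 → Apr 25, 2084: 366 days (Feb 29, 2084 is in that span).
Apr 25, 2084 → Apr 25, 2085: 365 days.
Apr 25, 2085 → Apr 25, 2086: 365 days.
Apr 25, 2086 → Apr 25, 2087: 365 days.
Apr 25, 2087 → Apr 25, 2088: 366 days (Feb 29, 2088 is in that span).
Apr 25, 2088 → Apr 25, 2089: 365 days.
Apr 25, 2089 → Apr 25, 2090: 365 days.
Apr 25, 2090 → Apr 25, 2091: 365 days.
Apr 25, 2091 → Apr 25, 2092: 366 days (Feb 29, 2092 is in that span).
Apr 25, 2092 → Apr 25, 2093: 365 days.
Apr 25, 2093 → Apr 25, 2094: 365 days.
Apr 25, 2094 → Apr 25, 2095: 365 days.
Apr 25, 2095 → Apr 25, 2096: 366 days (Feb 29, 2096 is in that span).
Apr 25, 2096 → Apr 25, 2097: 365 days.
Apr 25, 2097 → Apr 25, 2098: 365 days.
Apr 25, 2098 → Apr 25, 2099: 365 days.
Apr 25, 2099 → May 25, 2099: 30 days (April has 30).
May 25, 2099 → Jun 25, 2099: 31 days (May has 31).
Jun 25, 2099 → Jul 25, 2099: 30 days (June has 30).
Jul 25, 2099 → Aug 25, 2099: 31 days (July has 31).
Aug 25, 2099 → Sep 25, 2099: 31 days (August has 31).
Sep 25, 2099 → Oct 25, 2099: 30 days (September has 30).
Oct 25, 2099 → Nov 25, 2099: 31 days (October has 31).
Nov 25, 2099 → Dec 25, 2099: 30 days (November has 30).
Dec 25, 2099 → Jan 19, 2100: 25 days.
Total: 6478 days.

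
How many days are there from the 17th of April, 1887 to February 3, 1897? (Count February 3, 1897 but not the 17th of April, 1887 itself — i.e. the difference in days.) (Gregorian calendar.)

Apr 17, 1887 → Apr 17, 1888: 366 days (Feb 29, 1888 is in that span).
Apr 17, 1888 → Apr 17, 1889: 365 days.
Apr 17, 1889 → Apr 17, 1890: 365 days.
Apr 17, 1890 → Apr 17, 1891: 365 days.
Apr 17, 1891 → Apr 17, 1892: 366 days (Feb 29, 1892 is in that span).
Apr 17, 1892 → Apr 17, 1893: 365 days.
Apr 17, 1893 → Apr 17, 1894: 365 days.
Apr 17, 1894 → Apr 17, 1895: 365 days.
Apr 17, 1895 → Apr 17, 1896: 366 days (Feb 29, 1896 is in that span).
Apr 17, 1896 → May 17, 1896: 30 days (April has 30).
May 17, 1896 → Jun 17, 1896: 31 days (May has 31).
Jun 17, 1896 → Jul 17, 1896: 30 days (June has 30).
Jul 17, 1896 → Aug 17, 1896: 31 days (July has 31).
Aug 17, 1896 → Sep 17, 1896: 31 days (August has 31).
Sep 17, 1896 → Oct 17, 1896: 30 days (September has 30).
Oct 17, 1896 → Nov 17, 1896: 31 days (October has 31).
Nov 17, 1896 → Dec 17, 1896: 30 days (November has 30).
Dec 17, 1896 → Jan 17, 1897: 31 days (December has 31).
Jan 17, 1897 → Feb 3, 1897: 17 days.
Total: 3580 days.

3580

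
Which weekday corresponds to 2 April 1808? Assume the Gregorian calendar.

Saturday

Doomsday rule: the anchor day for the 1800s is Friday. For year 08: 8÷12 = 0 r 8, and 8÷4 = 2, so 0+8+2 = 10.
Friday + 10 ≡ Monday — that's 1808's doomsday.
In April the doomsday date is Apr 4.
Apr 2 is 2 days before Apr 4; 2 mod 7 = 2, so Monday − 2 = Saturday.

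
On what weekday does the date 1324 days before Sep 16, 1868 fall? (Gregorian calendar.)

Tuesday

First find the weekday of Sep 16, 1868. Doomsday rule: the anchor day for the 1800s is Friday. For year 68: 68÷12 = 5 r 8, and 8÷4 = 2, so 5+8+2 = 15.
Friday + 15 ≡ Saturday — that's 1868's doomsday.
In September the doomsday date is Sep 5.
Sep 16 is 11 days after Sep 5; 11 mod 7 = 4, so Saturday + 4 = Wednesday.
1324 mod 7 = 1, so 1324 days before a Wednesday is Wednesday − 1 = Tuesday.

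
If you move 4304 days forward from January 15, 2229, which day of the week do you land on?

Wednesday

Jan 15, 2229 is a Thursday.
4304 mod 7 = 6, so 4304 days after a Thursday is Thursday + 6 = Wednesday.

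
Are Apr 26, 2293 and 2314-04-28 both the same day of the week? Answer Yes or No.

No

From Apr 26, 2293 to Apr 28, 2314 is 7671 days.
7671 mod 7 = 6, so they are different weekdays.
(Apr 26, 2293 is a Wednesday; Apr 28, 2314 is a Tuesday.)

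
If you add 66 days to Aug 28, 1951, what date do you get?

November 2, 1951

Aug has 31 days: +4 → Sep 1, 1951 (62 left).
Sep has 30 days: +30 → Oct 1, 1951 (32 left).
Oct has 31 days: +31 → Nov 1, 1951 (1 left).
+1 → Nov 2, 1951.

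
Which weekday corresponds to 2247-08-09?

Monday

January 1, 2247 is a Friday.
Jan 1, 2247 → Feb 1, 2247: 31 days (January has 31).
Feb 1, 2247 → Mar 1, 2247: 28 days (February has 28).
Mar 1, 2247 → Apr 1, 2247: 31 days (March has 31).
Apr 1, 2247 → May 1, 2247: 30 days (April has 30).
May 1, 2247 → Jun 1, 2247: 31 days (May has 31).
Jun 1, 2247 → Jul 1, 2247: 30 days (June has 30).
Jul 1, 2247 → Aug 1, 2247: 31 days (July has 31).
Aug 1, 2247 → Aug 9, 2247: 8 days.
Total: 220 days.
220 mod 7 = 3, so Friday + 3 = Monday.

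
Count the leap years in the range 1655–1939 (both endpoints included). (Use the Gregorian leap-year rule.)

Multiples of 4 in [1655,1939]: 71.
Of those, multiples of 100: 3 (not leap unless ÷400).
Multiples of 400: 0.
Leap years = 71 − 3 + 0 = 68.

68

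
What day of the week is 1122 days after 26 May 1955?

May 26, 1955 is a Thursday.
1122 mod 7 = 2, so 1122 days after a Thursday is Thursday + 2 = Saturday.

Saturday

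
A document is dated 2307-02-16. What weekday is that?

Doomsday rule: the anchor day for the 2300s is Wednesday. For year 07: 7÷12 = 0 r 7, and 7÷4 = 1, so 0+7+1 = 8.
Wednesday + 8 ≡ Thursday — that's 2307's doomsday.
In February the doomsday date is Feb 28 (2307 is not a leap year).
Feb 16 is 12 days before Feb 28; 12 mod 7 = 5, so Thursday − 5 = Saturday.

Saturday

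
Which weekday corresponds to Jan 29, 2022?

Saturday

Doomsday rule: the anchor day for the 2000s is Tuesday. For year 22: 22÷12 = 1 r 10, and 10÷4 = 2, so 1+10+2 = 13.
Tuesday + 13 ≡ Monday — that's 2022's doomsday.
In January the doomsday date is Jan 3 (2022 is not a leap year).
Jan 29 is 26 days after Jan 3; 26 mod 7 = 5, so Monday + 5 = Saturday.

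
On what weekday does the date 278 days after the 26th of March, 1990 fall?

Mar 26, 1990 is a Monday.
278 mod 7 = 5, so 278 days after a Monday is Monday + 5 = Saturday.

Saturday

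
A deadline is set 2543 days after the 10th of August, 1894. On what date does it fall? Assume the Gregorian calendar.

+365 (one year) → Aug 10, 1895 (2178 left).
+366 (one year; includes Feb 29, 1896) → Aug 10, 1896 (1812 left).
+365 (one year) → Aug 10, 1897 (1447 left).
+365 (one year) → Aug 10, 1898 (1082 left).
+365 (one year) → Aug 10, 1899 (717 left).
+365 (one year) → Aug 10, 1900 (352 left).
Aug has 31 days: +22 → Sep 1, 1900 (330 left).
Sep has 30 days: +30 → Oct 1, 1900 (300 left).
Oct has 31 days: +31 → Nov 1, 1900 (269 left).
Nov has 30 days: +30 → Dec 1, 1900 (239 left).
Dec has 31 days: +31 → Jan 1, 1901 (208 left).
Jan has 31 days: +31 → Feb 1, 1901 (177 left).
Feb has 28 days: +28 → Mar 1, 1901 (149 left).
Mar has 31 days: +31 → Apr 1, 1901 (118 left).
Apr has 30 days: +30 → May 1, 1901 (88 left).
May has 31 days: +31 → Jun 1, 1901 (57 left).
Jun has 30 days: +30 → Jul 1, 1901 (27 left).
+27 → Jul 28, 1901.

July 28, 1901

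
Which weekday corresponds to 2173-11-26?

Doomsday rule: the anchor day for the 2100s is Sunday. For year 73: 73÷12 = 6 r 1, and 1÷4 = 0, so 6+1+0 = 7.
Sunday + 7 ≡ Sunday — that's 2173's doomsday.
In November the doomsday date is Nov 7.
Nov 26 is 19 days after Nov 7; 19 mod 7 = 5, so Sunday + 5 = Friday.

Friday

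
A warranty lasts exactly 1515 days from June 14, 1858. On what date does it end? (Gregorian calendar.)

+365 (one year) → Jun 14, 1859 (1150 left).
+366 (one year; includes Feb 29, 1860) → Jun 14, 1860 (784 left).
+365 (one year) → Jun 14, 1861 (419 left).
+365 (one year) → Jun 14, 1862 (54 left).
Jun has 30 days: +17 → Jul 1, 1862 (37 left).
Jul has 31 days: +31 → Aug 1, 1862 (6 left).
+6 → Aug 7, 1862.

August 7, 1862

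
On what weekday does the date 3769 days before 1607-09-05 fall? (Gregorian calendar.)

Sep 5, 1607 is a Wednesday.
3769 mod 7 = 3, so 3769 days before a Wednesday is Wednesday − 3 = Sunday.

Sunday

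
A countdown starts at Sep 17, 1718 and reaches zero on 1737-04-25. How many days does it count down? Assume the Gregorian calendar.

Sep 17, 1718 → Sep 17, 1719: 365 days.
Sep 17, 1719 → Sep 17, 1720: 366 days (Feb 29, 1720 is in that span).
Sep 17, 1720 → Sep 17, 1721: 365 days.
Sep 17, 1721 → Sep 17, 1722: 365 days.
Sep 17, 1722 → Sep 17, 1723: 365 days.
Sep 17, 1723 → Sep 17, 1724: 366 days (Feb 29, 1724 is in that span).
Sep 17, 1724 → Sep 17, 1725: 365 days.
Sep 17, 1725 → Sep 17, 1726: 365 days.
Sep 17, 1726 → Sep 17, 1727: 365 days.
Sep 17, 1727 → Sep 17, 1728: 366 days (Feb 29, 1728 is in that span).
Sep 17, 1728 → Sep 17, 1729: 365 days.
Sep 17, 1729 → Sep 17, 1730: 365 days.
Sep 17, 1730 → Sep 17, 1731: 365 days.
Sep 17, 1731 → Sep 17, 1732: 366 days (Feb 29, 1732 is in that span).
Sep 17, 1732 → Sep 17, 1733: 365 days.
Sep 17, 1733 → Sep 17, 1734: 365 days.
Sep 17, 1734 → Sep 17, 1735: 365 days.
Sep 17, 1735 → Sep 17, 1736: 366 days (Feb 29, 1736 is in that span).
Sep 17, 1736 → Oct 17, 1736: 30 days (September has 30).
Oct 17, 1736 → Nov 17, 1736: 31 days (October has 31).
Nov 17, 1736 → Dec 17, 1736: 30 days (November has 30).
Dec 17, 1736 → Jan 17, 1737: 31 days (December has 31).
Jan 17, 1737 → Feb 17, 1737: 31 days (January has 31).
Feb 17, 1737 → Mar 17, 1737: 28 days (February has 28).
Mar 17, 1737 → Apr 17, 1737: 31 days (March has 31).
Apr 17, 1737 → Apr 25, 1737: 8 days.
Total: 6795 days.

6795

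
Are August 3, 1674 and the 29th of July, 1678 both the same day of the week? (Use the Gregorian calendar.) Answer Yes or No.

From Aug 3, 1674 to Jul 29, 1678 is 1456 days.
1456 mod 7 = 0, so they are the same weekday.
(Aug 3, 1674 is a Friday; Jul 29, 1678 is a Friday.)

Yes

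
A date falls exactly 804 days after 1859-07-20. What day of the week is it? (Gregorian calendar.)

Tuesday

Jul 20, 1859 is a Wednesday.
804 mod 7 = 6, so 804 days after a Wednesday is Wednesday + 6 = Tuesday.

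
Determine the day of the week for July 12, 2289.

Doomsday rule: the anchor day for the 2200s is Friday. For year 89: 89÷12 = 7 r 5, and 5÷4 = 1, so 7+5+1 = 13.
Friday + 13 ≡ Thursday — that's 2289's doomsday.
In July the doomsday date is Jul 11.
Jul 12 is 1 day after Jul 11; 1 mod 7 = 1, so Thursday + 1 = Friday.

Friday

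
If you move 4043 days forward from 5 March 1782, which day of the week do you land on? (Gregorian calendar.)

Mar 5, 1782 is a Tuesday.
4043 mod 7 = 4, so 4043 days after a Tuesday is Tuesday + 4 = Saturday.

Saturday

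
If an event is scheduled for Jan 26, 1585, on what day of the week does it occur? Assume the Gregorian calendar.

Saturday

Doomsday rule: the anchor day for the 1500s is Wednesday. For year 85: 85÷12 = 7 r 1, and 1÷4 = 0, so 7+1+0 = 8.
Wednesday + 8 ≡ Thursday — that's 1585's doomsday.
In January the doomsday date is Jan 3 (1585 is not a leap year).
Jan 26 is 23 days after Jan 3; 23 mod 7 = 2, so Thursday + 2 = Saturday.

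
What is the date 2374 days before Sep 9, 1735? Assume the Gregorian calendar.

−365 (one year) → Sep 9, 1734 (2009 left).
−365 (one year) → Sep 9, 1733 (1644 left).
−365 (one year) → Sep 9, 1732 (1279 left).
−366 (one year; includes Feb 29, 1732) → Sep 9, 1731 (913 left).
−365 (one year) → Sep 9, 1730 (548 left).
−365 (one year) → Sep 9, 1729 (183 left).
−9 → Aug 31, 1729 (end of Aug, 31 days; 174 left).
−31 → Jul 31, 1729 (end of Jul, 31 days; 143 left).
−31 → Jun 30, 1729 (end of Jun, 30 days; 112 left).
−30 → May 31, 1729 (end of May, 31 days; 82 left).
−31 → Apr 30, 1729 (end of Apr, 30 days; 51 left).
−30 → Mar 31, 1729 (end of Mar, 31 days; 21 left).
−21 → Mar 10, 1729.

March 10, 1729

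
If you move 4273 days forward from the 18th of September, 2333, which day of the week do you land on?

Thursday

First find the weekday of Sep 18, 2333. Doomsday rule: the anchor day for the 2300s is Wednesday. For year 33: 33÷12 = 2 r 9, and 9÷4 = 2, so 2+9+2 = 13.
Wednesday + 13 ≡ Tuesday — that's 2333's doomsday.
In September the doomsday date is Sep 5.
Sep 18 is 13 days after Sep 5; 13 mod 7 = 6, so Tuesday + 6 = Monday.
4273 mod 7 = 3, so 4273 days after a Monday is Monday + 3 = Thursday.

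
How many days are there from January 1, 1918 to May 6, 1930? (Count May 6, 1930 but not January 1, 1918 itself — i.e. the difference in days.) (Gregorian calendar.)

Jan 1, 1918 → Jan 1, 1919: 365 days.
Jan 1, 1919 → Jan 1, 1920: 365 days.
Jan 1, 1920 → Jan 1, 1921: 366 days (Feb 29, 1920 is in that span).
Jan 1, 1921 → Jan 1, 1922: 365 days.
Jan 1, 1922 → Jan 1, 1923: 365 days.
Jan 1, 1923 → Jan 1, 1924: 365 days.
Jan 1, 1924 → Jan 1, 1925: 366 days (Feb 29, 1924 is in that span).
Jan 1, 1925 → Jan 1, 1926: 365 days.
Jan 1, 1926 → Jan 1, 1927: 365 days.
Jan 1, 1927 → Jan 1, 1928: 365 days.
Jan 1, 1928 → Jan 1, 1929: 366 days (Feb 29, 1928 is in that span).
Jan 1, 1929 → Jan 1, 1930: 365 days.
Jan 1, 1930 → Feb 1, 1930: 31 days (January has 31).
Feb 1, 1930 → Mar 1, 1930: 28 days (February has 28).
Mar 1, 1930 → Apr 1, 1930: 31 days (March has 31).
Apr 1, 1930 → May 1, 1930: 30 days (April has 30).
May 1, 1930 → May 6, 1930: 5 days.
Total: 4508 days.

4508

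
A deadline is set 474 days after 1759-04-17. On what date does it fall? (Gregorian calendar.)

August 3, 1760

+366 (one year; includes Feb 29, 1760) → Apr 17, 1760 (108 left).
Apr has 30 days: +14 → May 1, 1760 (94 left).
May has 31 days: +31 → Jun 1, 1760 (63 left).
Jun has 30 days: +30 → Jul 1, 1760 (33 left).
Jul has 31 days: +31 → Aug 1, 1760 (2 left).
+2 → Aug 3, 1760.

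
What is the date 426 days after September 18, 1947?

+366 (one year; includes Feb 29, 1948) → Sep 18, 1948 (60 left).
Sep has 30 days: +13 → Oct 1, 1948 (47 left).
Oct has 31 days: +31 → Nov 1, 1948 (16 left).
+16 → Nov 17, 1948.

November 17, 1948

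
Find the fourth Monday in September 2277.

September 24, 2277

September 1, 2277 is a Saturday.
The first Monday is therefore September 3 (2 days later).
The fourth Monday is 3 + 3×7 = September 24.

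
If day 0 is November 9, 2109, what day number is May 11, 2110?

183

Nov 9, 2109 → Dec 9, 2109: 30 days (November has 30).
Dec 9, 2109 → Jan 9, 2110: 31 days (December has 31).
Jan 9, 2110 → Feb 9, 2110: 31 days (January has 31).
Feb 9, 2110 → Mar 9, 2110: 28 days (February has 28).
Mar 9, 2110 → Apr 9, 2110: 31 days (March has 31).
Apr 9, 2110 → May 9, 2110: 30 days (April has 30).
May 9, 2110 → May 11, 2110: 2 days.
Total: 183 days.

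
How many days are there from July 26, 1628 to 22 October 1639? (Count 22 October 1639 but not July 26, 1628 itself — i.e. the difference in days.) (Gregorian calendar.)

Jul 26, 1628 → Jul 26, 1629: 365 days.
Jul 26, 1629 → Jul 26, 1630: 365 days.
Jul 26, 1630 → Jul 26, 1631: 365 days.
Jul 26, 1631 → Jul 26, 1632: 366 days (Feb 29, 1632 is in that span).
Jul 26, 1632 → Jul 26, 1633: 365 days.
Jul 26, 1633 → Jul 26, 1634: 365 days.
Jul 26, 1634 → Jul 26, 1635: 365 days.
Jul 26, 1635 → Jul 26, 1636: 366 days (Feb 29, 1636 is in that span).
Jul 26, 1636 → Jul 26, 1637: 365 days.
Jul 26, 1637 → Jul 26, 1638: 365 days.
Jul 26, 1638 → Jul 26, 1639: 365 days.
Jul 26, 1639 → Aug 26, 1639: 31 days (July has 31).
Aug 26, 1639 → Sep 26, 1639: 31 days (August has 31).
Sep 26, 1639 → Oct 22, 1639: 26 days.
Total: 4105 days.

4105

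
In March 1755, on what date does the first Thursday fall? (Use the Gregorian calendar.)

March 1, 1755 is a Saturday.
The first Thursday is therefore March 6 (5 days later).

March 6, 1755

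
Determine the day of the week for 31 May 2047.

Friday

Doomsday rule: the anchor day for the 2000s is Tuesday. For year 47: 47÷12 = 3 r 11, and 11÷4 = 2, so 3+11+2 = 16.
Tuesday + 16 ≡ Thursday — that's 2047's doomsday.
In May the doomsday date is May 9.
May 31 is 22 days after May 9; 22 mod 7 = 1, so Thursday + 1 = Friday.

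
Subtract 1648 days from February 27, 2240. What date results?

−365 (one year) → Feb 27, 2239 (1283 left).
−365 (one year) → Feb 27, 2238 (918 left).
−365 (one year) → Feb 27, 2237 (553 left).
−366 (one year; includes Feb 29, 2236) → Feb 27, 2236 (187 left).
−27 → Jan 31, 2236 (end of Jan, 31 days; 160 left).
−31 → Dec 31, 2235 (end of Dec, 31 days; 129 left).
−31 → Nov 30, 2235 (end of Nov, 30 days; 98 left).
−30 → Oct 31, 2235 (end of Oct, 31 days; 68 left).
−31 → Sep 30, 2235 (end of Sep, 30 days; 37 left).
−30 → Aug 31, 2235 (end of Aug, 31 days; 7 left).
−7 → Aug 24, 2235.

August 24, 2235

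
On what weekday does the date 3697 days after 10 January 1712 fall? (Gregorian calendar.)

Monday

Jan 10, 1712 is a Sunday.
3697 mod 7 = 1, so 3697 days after a Sunday is Sunday + 1 = Monday.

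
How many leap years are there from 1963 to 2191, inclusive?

Multiples of 4 in [1963,2191]: 57.
Of those, multiples of 100: 2 (not leap unless ÷400).
Multiples of 400: 1.
Leap years = 57 − 2 + 1 = 56.

56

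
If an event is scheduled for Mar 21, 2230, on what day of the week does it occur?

Sunday

Doomsday rule: the anchor day for the 2200s is Friday. For year 30: 30÷12 = 2 r 6, and 6÷4 = 1, so 2+6+1 = 9.
Friday + 9 ≡ Sunday — that's 2230's doomsday.
In March the doomsday date is Mar 14.
Mar 21 is 7 days after Mar 14; 7 mod 7 = 0, so Sunday + 0 = Sunday.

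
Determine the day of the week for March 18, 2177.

Doomsday rule: the anchor day for the 2100s is Sunday. For year 77: 77÷12 = 6 r 5, and 5÷4 = 1, so 6+5+1 = 12.
Sunday + 12 ≡ Friday — that's 2177's doomsday.
In March the doomsday date is Mar 14.
Mar 18 is 4 days after Mar 14; 4 mod 7 = 4, so Friday + 4 = Tuesday.

Tuesday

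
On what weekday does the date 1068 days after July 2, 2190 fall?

Jul 2, 2190 is a Friday.
1068 mod 7 = 4, so 1068 days after a Friday is Friday + 4 = Tuesday.

Tuesday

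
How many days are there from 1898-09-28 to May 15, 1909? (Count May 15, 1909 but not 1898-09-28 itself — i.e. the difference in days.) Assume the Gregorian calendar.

3881

Sep 28, 1898 → Sep 28, 1899: 365 days.
Sep 28, 1899 → Sep 28, 1900: 365 days.
Sep 28, 1900 → Sep 28, 1901: 365 days.
Sep 28, 1901 → Sep 28, 1902: 365 days.
Sep 28, 1902 → Sep 28, 1903: 365 days.
Sep 28, 1903 → Sep 28, 1904: 366 days (Feb 29, 1904 is in that span).
Sep 28, 1904 → Sep 28, 1905: 365 days.
Sep 28, 1905 → Sep 28, 1906: 365 days.
Sep 28, 1906 → Sep 28, 1907: 365 days.
Sep 28, 1907 → Sep 28, 1908: 366 days (Feb 29, 1908 is in that span).
Sep 28, 1908 → Oct 28, 1908: 30 days (September has 30).
Oct 28, 1908 → Nov 28, 1908: 31 days (October has 31).
Nov 28, 1908 → Dec 28, 1908: 30 days (November has 30).
Dec 28, 1908 → Jan 28, 1909: 31 days (December has 31).
Jan 28, 1909 → Feb 28, 1909: 31 days (January has 31).
Feb 28, 1909 → Mar 28, 1909: 28 days (February has 28).
Mar 28, 1909 → Apr 28, 1909: 31 days (March has 31).
Apr 28, 1909 → May 15, 1909: 17 days.
Total: 3881 days.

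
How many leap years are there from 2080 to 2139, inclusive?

Multiples of 4 in [2080,2139]: 15.
Of those, multiples of 100: 1 (not leap unless ÷400).
Multiples of 400: 0.
Leap years = 15 − 1 + 0 = 14.

14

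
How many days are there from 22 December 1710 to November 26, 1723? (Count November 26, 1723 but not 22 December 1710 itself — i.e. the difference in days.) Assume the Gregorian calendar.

4722

Dec 22, 1710 → Dec 22, 1711: 365 days.
Dec 22, 1711 → Dec 22, 1712: 366 days (Feb 29, 1712 is in that span).
Dec 22, 1712 → Dec 22, 1713: 365 days.
Dec 22, 1713 → Dec 22, 1714: 365 days.
Dec 22, 1714 → Dec 22, 1715: 365 days.
Dec 22, 1715 → Dec 22, 1716: 366 days (Feb 29, 1716 is in that span).
Dec 22, 1716 → Dec 22, 1717: 365 days.
Dec 22, 1717 → Dec 22, 1718: 365 days.
Dec 22, 1718 → Dec 22, 1719: 365 days.
Dec 22, 1719 → Dec 22, 1720: 366 days (Feb 29, 1720 is in that span).
Dec 22, 1720 → Dec 22, 1721: 365 days.
Dec 22, 1721 → Dec 22, 1722: 365 days.
Dec 22, 1722 → Jan 22, 1723: 31 days (December has 31).
Jan 22, 1723 → Feb 22, 1723: 31 days (January has 31).
Feb 22, 1723 → Mar 22, 1723: 28 days (February has 28).
Mar 22, 1723 → Apr 22, 1723: 31 days (March has 31).
Apr 22, 1723 → May 22, 1723: 30 days (April has 30).
May 22, 1723 → Jun 22, 1723: 31 days (May has 31).
Jun 22, 1723 → Jul 22, 1723: 30 days (June has 30).
Jul 22, 1723 → Aug 22, 1723: 31 days (July has 31).
Aug 22, 1723 → Sep 22, 1723: 31 days (August has 31).
Sep 22, 1723 → Oct 22, 1723: 30 days (September has 30).
Oct 22, 1723 → Nov 22, 1723: 31 days (October has 31).
Nov 22, 1723 → Nov 26, 1723: 4 days.
Total: 4722 days.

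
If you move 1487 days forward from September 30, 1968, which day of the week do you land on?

First find the weekday of Sep 30, 1968. Doomsday rule: the anchor day for the 1900s is Wednesday. For year 68: 68÷12 = 5 r 8, and 8÷4 = 2, so 5+8+2 = 15.
Wednesday + 15 ≡ Thursday — that's 1968's doomsday.
In September the doomsday date is Sep 5.
Sep 30 is 25 days after Sep 5; 25 mod 7 = 4, so Thursday + 4 = Monday.
1487 mod 7 = 3, so 1487 days after a Monday is Monday + 3 = Thursday.

Thursday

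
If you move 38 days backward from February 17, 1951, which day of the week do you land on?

Feb 17, 1951 is a Saturday.
38 mod 7 = 3, so 38 days before a Saturday is Saturday − 3 = Wednesday.

Wednesday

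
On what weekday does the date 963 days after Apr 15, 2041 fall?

Friday

Apr 15, 2041 is a Monday.
963 mod 7 = 4, so 963 days after a Monday is Monday + 4 = Friday.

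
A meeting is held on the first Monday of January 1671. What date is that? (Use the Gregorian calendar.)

January 1, 1671 is a Thursday.
The first Monday is therefore January 5 (4 days later).

January 5, 1671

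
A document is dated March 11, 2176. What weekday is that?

Monday

January 1, 2176 is a Monday.
Jan 1, 2176 → Feb 1, 2176: 31 days (January has 31).
Feb 1, 2176 → Mar 1, 2176: 29 days (February has 29).
Mar 1, 2176 → Mar 11, 2176: 10 days.
Total: 70 days.
70 mod 7 = 0, so Monday + 0 = Monday.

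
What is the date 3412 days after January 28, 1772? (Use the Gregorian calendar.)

+366 (one year; includes Feb 29, 1772) → Jan 28, 1773 (3046 left).
+365 (one year) → Jan 28, 1774 (2681 left).
+365 (one year) → Jan 28, 1775 (2316 left).
+365 (one year) → Jan 28, 1776 (1951 left).
+366 (one year; includes Feb 29, 1776) → Jan 28, 1777 (1585 left).
+365 (one year) → Jan 28, 1778 (1220 left).
+365 (one year) → Jan 28, 1779 (855 left).
+365 (one year) → Jan 28, 1780 (490 left).
+366 (one year; includes Feb 29, 1780) → Jan 28, 1781 (124 left).
Jan has 31 days: +4 → Feb 1, 1781 (120 left).
Feb has 28 days: +28 → Mar 1, 1781 (92 left).
Mar has 31 days: +31 → Apr 1, 1781 (61 left).
Apr has 30 days: +30 → May 1, 1781 (31 left).
May has 31 days: +31 → Jun 1, 1781 (0 left).

June 1, 1781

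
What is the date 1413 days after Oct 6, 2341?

August 19, 2345

+365 (one year) → Oct 6, 2342 (1048 left).
+365 (one year) → Oct 6, 2343 (683 left).
+366 (one year; includes Feb 29, 2344) → Oct 6, 2344 (317 left).
Oct has 31 days: +26 → Nov 1, 2344 (291 left).
Nov has 30 days: +30 → Dec 1, 2344 (261 left).
Dec has 31 days: +31 → Jan 1, 2345 (230 left).
Jan has 31 days: +31 → Feb 1, 2345 (199 left).
Feb has 28 days: +28 → Mar 1, 2345 (171 left).
Mar has 31 days: +31 → Apr 1, 2345 (140 left).
Apr has 30 days: +30 → May 1, 2345 (110 left).
May has 31 days: +31 → Jun 1, 2345 (79 left).
Jun has 30 days: +30 → Jul 1, 2345 (49 left).
Jul has 31 days: +31 → Aug 1, 2345 (18 left).
+18 → Aug 19, 2345.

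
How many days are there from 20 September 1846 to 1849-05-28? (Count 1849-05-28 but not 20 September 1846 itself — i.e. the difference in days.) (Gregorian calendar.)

Sep 20, 1846 → Sep 20, 1847: 365 days.
Sep 20, 1847 → Sep 20, 1848: 366 days (Feb 29, 1848 is in that span).
Sep 20, 1848 → Oct 20, 1848: 30 days (September has 30).
Oct 20, 1848 → Nov 20, 1848: 31 days (October has 31).
Nov 20, 1848 → Dec 20, 1848: 30 days (November has 30).
Dec 20, 1848 → Jan 20, 1849: 31 days (December has 31).
Jan 20, 1849 → Feb 20, 1849: 31 days (January has 31).
Feb 20, 1849 → Mar 20, 1849: 28 days (February has 28).
Mar 20, 1849 → Apr 20, 1849: 31 days (March has 31).
Apr 20, 1849 → May 20, 1849: 30 days (April has 30).
May 20, 1849 → May 28, 1849: 8 days.
Total: 981 days.

981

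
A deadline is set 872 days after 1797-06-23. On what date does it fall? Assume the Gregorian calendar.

+365 (one year) → Jun 23, 1798 (507 left).
+365 (one year) → Jun 23, 1799 (142 left).
Jun has 30 days: +8 → Jul 1, 1799 (134 left).
Jul has 31 days: +31 → Aug 1, 1799 (103 left).
Aug has 31 days: +31 → Sep 1, 1799 (72 left).
Sep has 30 days: +30 → Oct 1, 1799 (42 left).
Oct has 31 days: +31 → Nov 1, 1799 (11 left).
+11 → Nov 12, 1799.

November 12, 1799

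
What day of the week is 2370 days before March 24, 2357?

Wednesday

Mar 24, 2357 is a Sunday.
2370 mod 7 = 4, so 2370 days before a Sunday is Sunday − 4 = Wednesday.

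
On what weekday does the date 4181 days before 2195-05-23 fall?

Thursday

First find the weekday of May 23, 2195. Doomsday rule: the anchor day for the 2100s is Sunday. For year 95: 95÷12 = 7 r 11, and 11÷4 = 2, so 7+11+2 = 20.
Sunday + 20 ≡ Saturday — that's 2195's doomsday.
In May the doomsday date is May 9.
May 23 is 14 days after May 9; 14 mod 7 = 0, so Saturday + 0 = Saturday.
4181 mod 7 = 2, so 4181 days before a Saturday is Saturday − 2 = Thursday.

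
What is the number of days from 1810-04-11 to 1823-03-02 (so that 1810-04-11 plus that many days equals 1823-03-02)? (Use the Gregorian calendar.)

Apr 11, 1810 → Apr 11, 1811: 365 days.
Apr 11, 1811 → Apr 11, 1812: 366 days (Feb 29, 1812 is in that span).
Apr 11, 1812 → Apr 11, 1813: 365 days.
Apr 11, 1813 → Apr 11, 1814: 365 days.
Apr 11, 1814 → Apr 11, 1815: 365 days.
Apr 11, 1815 → Apr 11, 1816: 366 days (Feb 29, 1816 is in that span).
Apr 11, 1816 → Apr 11, 1817: 365 days.
Apr 11, 1817 → Apr 11, 1818: 365 days.
Apr 11, 1818 → Apr 11, 1819: 365 days.
Apr 11, 1819 → Apr 11, 1820: 366 days (Feb 29, 1820 is in that span).
Apr 11, 1820 → Apr 11, 1821: 365 days.
Apr 11, 1821 → Apr 11, 1822: 365 days.
Apr 11, 1822 → May 11, 1822: 30 days (April has 30).
May 11, 1822 → Jun 11, 1822: 31 days (May has 31).
Jun 11, 1822 → Jul 11, 1822: 30 days (June has 30).
Jul 11, 1822 → Aug 11, 1822: 31 days (July has 31).
Aug 11, 1822 → Sep 11, 1822: 31 days (August has 31).
Sep 11, 1822 → Oct 11, 1822: 30 days (September has 30).
Oct 11, 1822 → Nov 11, 1822: 31 days (October has 31).
Nov 11, 1822 → Dec 11, 1822: 30 days (November has 30).
Dec 11, 1822 → Jan 11, 1823: 31 days (December has 31).
Jan 11, 1823 → Feb 11, 1823: 31 days (January has 31).
Feb 11, 1823 → Mar 2, 1823: 19 days.
Total: 4708 days.

4708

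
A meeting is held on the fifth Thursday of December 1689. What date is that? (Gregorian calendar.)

December 1, 1689 is a Thursday.
The first Thursday is therefore December 1 (same day).
The fifth Thursday is 1 + 4×7 = December 29.

December 29, 1689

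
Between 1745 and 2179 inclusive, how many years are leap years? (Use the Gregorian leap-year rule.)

105

Multiples of 4 in [1745,2179]: 108.
Of those, multiples of 100: 4 (not leap unless ÷400).
Multiples of 400: 1.
Leap years = 108 − 4 + 1 = 105.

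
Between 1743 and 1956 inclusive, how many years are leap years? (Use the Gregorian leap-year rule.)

Multiples of 4 in [1743,1956]: 54.
Of those, multiples of 100: 2 (not leap unless ÷400).
Multiples of 400: 0.
Leap years = 54 − 2 + 0 = 52.

52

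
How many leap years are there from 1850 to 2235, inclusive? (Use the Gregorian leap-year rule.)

Multiples of 4 in [1850,2235]: 96.
Of those, multiples of 100: 4 (not leap unless ÷400).
Multiples of 400: 1.
Leap years = 96 − 4 + 1 = 93.

93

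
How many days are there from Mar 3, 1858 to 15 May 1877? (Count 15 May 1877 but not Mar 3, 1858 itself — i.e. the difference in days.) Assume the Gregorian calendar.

Mar 3, 1858 → Mar 3, 1859: 365 days.
Mar 3, 1859 → Mar 3, 1860: 366 days (Feb 29, 1860 is in that span).
Mar 3, 1860 → Mar 3, 1861: 365 days.
Mar 3, 1861 → Mar 3, 1862: 365 days.
Mar 3, 1862 → Mar 3, 1863: 365 days.
Mar 3, 1863 → Mar 3, 1864: 366 days (Feb 29, 1864 is in that span).
Mar 3, 1864 → Mar 3, 1865: 365 days.
Mar 3, 1865 → Mar 3, 1866: 365 days.
Mar 3, 1866 → Mar 3, 1867: 365 days.
Mar 3, 1867 → Mar 3, 1868: 366 days (Feb 29, 1868 is in that span).
Mar 3, 1868 → Mar 3, 1869: 365 days.
Mar 3, 1869 → Mar 3, 1870: 365 days.
Mar 3, 1870 → Mar 3, 1871: 365 days.
Mar 3, 1871 → Mar 3, 1872: 366 days (Feb 29, 1872 is in that span).
Mar 3, 1872 → Mar 3, 1873: 365 days.
Mar 3, 1873 → Mar 3, 1874: 365 days.
Mar 3, 1874 → Mar 3, 1875: 365 days.
Mar 3, 1875 → Mar 3, 1876: 366 days (Feb 29, 1876 is in that span).
Mar 3, 1876 → Mar 3, 1877: 365 days.
Mar 3, 1877 → Apr 3, 1877: 31 days (March has 31).
Apr 3, 1877 → May 3, 1877: 30 days (April has 30).
May 3, 1877 → May 15, 1877: 12 days.
Total: 7013 days.

7013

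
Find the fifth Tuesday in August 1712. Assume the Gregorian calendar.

August 1, 1712 is a Monday.
The first Tuesday is therefore August 2 (1 days later).
The fifth Tuesday is 2 + 4×7 = August 30.

August 30, 1712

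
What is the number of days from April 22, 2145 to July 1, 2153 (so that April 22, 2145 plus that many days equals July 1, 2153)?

2992

Apr 22, 2145 → Apr 22, 2146: 365 days.
Apr 22, 2146 → Apr 22, 2147: 365 days.
Apr 22, 2147 → Apr 22, 2148: 366 days (Feb 29, 2148 is in that span).
Apr 22, 2148 → Apr 22, 2149: 365 days.
Apr 22, 2149 → Apr 22, 2150: 365 days.
Apr 22, 2150 → Apr 22, 2151: 365 days.
Apr 22, 2151 → Apr 22, 2152: 366 days (Feb 29, 2152 is in that span).
Apr 22, 2152 → Apr 22, 2153: 365 days.
Apr 22, 2153 → May 22, 2153: 30 days (April has 30).
May 22, 2153 → Jun 22, 2153: 31 days (May has 31).
Jun 22, 2153 → Jul 1, 2153: 9 days.
Total: 2992 days.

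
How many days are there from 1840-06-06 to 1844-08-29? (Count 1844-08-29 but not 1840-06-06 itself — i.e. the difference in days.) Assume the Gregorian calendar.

1545

Jun 6, 1840 → Jun 6, 1841: 365 days.
Jun 6, 1841 → Jun 6, 1842: 365 days.
Jun 6, 1842 → Jun 6, 1843: 365 days.
Jun 6, 1843 → Jun 6, 1844: 366 days (Feb 29, 1844 is in that span).
Jun 6, 1844 → Jul 6, 1844: 30 days (June has 30).
Jul 6, 1844 → Aug 6, 1844: 31 days (July has 31).
Aug 6, 1844 → Aug 29, 1844: 23 days.
Total: 1545 days.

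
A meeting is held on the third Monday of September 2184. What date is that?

September 20, 2184

September 1, 2184 is a Wednesday.
The first Monday is therefore September 6 (5 days later).
The third Monday is 6 + 2×7 = September 20.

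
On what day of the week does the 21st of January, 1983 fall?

Doomsday rule: the anchor day for the 1900s is Wednesday. For year 83: 83÷12 = 6 r 11, and 11÷4 = 2, so 6+11+2 = 19.
Wednesday + 19 ≡ Monday — that's 1983's doomsday.
In January the doomsday date is Jan 3 (1983 is not a leap year).
Jan 21 is 18 days after Jan 3; 18 mod 7 = 4, so Monday + 4 = Friday.

Friday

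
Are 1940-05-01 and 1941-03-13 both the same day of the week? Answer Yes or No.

From May 1, 1940 to Mar 13, 1941 is 316 days.
316 mod 7 = 1, so they are different weekdays.
(May 1, 1940 is a Wednesday; Mar 13, 1941 is a Thursday.)

No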